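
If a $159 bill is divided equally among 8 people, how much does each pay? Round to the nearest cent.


Total bill: $159
Number of people: 8
Each pays: $159 / 8 = $19.875 ≈ $19.88

$19.88


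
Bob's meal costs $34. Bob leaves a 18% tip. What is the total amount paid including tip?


Calculate the tip:
18% of $34 = $6.12
Add tip to meal cost:
$34 + $6.12 = $40.12

$40.12


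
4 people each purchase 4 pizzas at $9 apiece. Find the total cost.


Cost per person:
4 x $9 = $36
Group total:
4 x $36 = $144

$144


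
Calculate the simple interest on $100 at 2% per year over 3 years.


Use the formula I = P x R x T / 100
P x R x T = 100 x 2 x 3 = 600
I = 600 / 100 = $6

$6


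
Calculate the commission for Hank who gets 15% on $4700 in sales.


Convert rate to decimal:
15% = 0.15
Multiply by sales:
$4700 x 0.15 = $705

$705


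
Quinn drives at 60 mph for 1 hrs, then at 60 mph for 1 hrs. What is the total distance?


Leg 1 distance:
60 x 1 = 60 miles
Leg 2 distance:
60 x 1 = 60 miles
Total distance:
60 + 60 = 120 miles

120 miles


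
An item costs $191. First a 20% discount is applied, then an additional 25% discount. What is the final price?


First discount:
20% of $191 = $38.20
Price after first discount:
$191 - $38.20 = $152.80
Second discount:
25% of $152.80 = $38.20
Final price:
$152.80 - $38.20 = $114.60

$114.60


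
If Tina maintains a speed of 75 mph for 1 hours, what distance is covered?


Use the formula: distance = speed x time
Speed = 75 mph, Time = 1 hours
75 x 1 = 75 miles

75 miles


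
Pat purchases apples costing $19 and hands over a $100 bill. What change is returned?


Start with the amount paid:
$100
Subtract the price:
$100 - $19 = $81

$81


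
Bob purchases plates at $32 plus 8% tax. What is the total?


Calculate the tax:
8% of $32 = $2.56
Add tax to price:
$32 + $2.56 = $34.56

$34.56


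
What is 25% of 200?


Convert percentage to decimal:
25% = 0.25
Multiply:
200 x 0.25 = 50

50


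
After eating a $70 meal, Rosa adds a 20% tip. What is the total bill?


Calculate the tip:
20% of $70 = $14
Add tip to meal cost:
$70 + $14 = $84

$84


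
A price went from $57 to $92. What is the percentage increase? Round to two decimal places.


Find the absolute change:
|92 - 57| = 35
Divide by original and multiply by 100:
35 / 57 x 100 = 61.4035...% ≈ 61.4%

61.4%


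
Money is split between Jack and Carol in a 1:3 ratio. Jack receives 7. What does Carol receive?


Find the multiplier:
7 / 1 = 7
Apply to Carol's share:
3 x 7 = 21

21


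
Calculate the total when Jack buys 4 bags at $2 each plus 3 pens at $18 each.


Cost of bags:
4 x $2 = $8
Cost of pens:
3 x $18 = $54
Add both:
$8 + $54 = $62

$62


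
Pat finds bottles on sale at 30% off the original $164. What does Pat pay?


Calculate the discount amount:
30% of $164 = $49.20
Subtract from original:
$164 - $49.20 = $114.80

$114.80


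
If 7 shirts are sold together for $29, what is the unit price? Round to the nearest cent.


Total cost: $29
Number of items: 7
Unit price: $29 / 7 = $4.1428... ≈ $4.14

$4.14


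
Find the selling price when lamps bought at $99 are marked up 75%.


Calculate the markup amount:
75% of $99 = $74.25
Add to cost:
$99 + $74.25 = $173.25

$173.25


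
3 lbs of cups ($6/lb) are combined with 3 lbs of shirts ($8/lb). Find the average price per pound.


Cost of cups:
3 x $6 = $18
Cost of shirts:
3 x $8 = $24
Total cost: $18 + $24 = $42
Total weight: 6 lbs
Average: $42 / 6 = $7/lb

$7/lb


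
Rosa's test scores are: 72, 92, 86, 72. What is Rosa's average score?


Add the scores:
72 + 92 + 86 + 72 = 322
Divide by the number of tests:
322 / 4 = 80.5

80.5


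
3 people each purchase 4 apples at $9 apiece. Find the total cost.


Cost per person:
4 x $9 = $36
Group total:
3 x $36 = $108

$108


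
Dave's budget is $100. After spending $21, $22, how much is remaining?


Add up expenses:
$21 + $22 = $43
Subtract from budget:
$100 - $43 = $57

$57


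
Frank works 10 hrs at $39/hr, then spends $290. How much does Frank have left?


Calculate earnings:
10 x $39 = $390
Subtract spending:
$390 - $290 = $100

$100


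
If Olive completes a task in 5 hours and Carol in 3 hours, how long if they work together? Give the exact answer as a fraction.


Olive's rate: 1/5 of the job per hour
Carol's rate: 1/3 of the job per hour
Combined rate: 1/5 + 1/3 = 8/15 per hour
Time = 1 / (8/15) = 15/8 hours (≈ 1.88 hours)

15/8 hours


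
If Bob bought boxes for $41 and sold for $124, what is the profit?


Selling price = $124
Cost price = $41
Profit = selling price - cost price:
Profit = $124 - $41 = $83

$83


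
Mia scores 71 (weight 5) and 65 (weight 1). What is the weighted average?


Weighted sum:
5 x 71 + 1 x 65 = 420
Total weight:
5 + 1 = 6
Weighted average:
420 / 6 = 70

70


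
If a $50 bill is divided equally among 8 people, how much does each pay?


Total bill: $50
Number of people: 8
Each pays: $50 / 8 = $6.25

$6.25


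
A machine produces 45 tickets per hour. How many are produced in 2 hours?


Production rate: 45 tickets per hour
Time: 2 hours
Total: 45 x 2 = 90 tickets

90 tickets


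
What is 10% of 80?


Convert percentage to decimal:
10% = 0.1
Multiply:
80 x 0.1 = 8

8


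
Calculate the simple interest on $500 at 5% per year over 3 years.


Use the formula I = P x R x T / 100
P x R x T = 500 x 5 x 3 = 7500
I = 7500 / 100 = $75

$75


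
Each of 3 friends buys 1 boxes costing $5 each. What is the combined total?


Cost per person:
1 x $5 = $5
Group total:
3 x $5 = $15

$15


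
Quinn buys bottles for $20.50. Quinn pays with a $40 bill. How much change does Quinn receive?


Start with the amount paid:
$40
Subtract the price:
$40 - $20.50 = $19.50

$19.50


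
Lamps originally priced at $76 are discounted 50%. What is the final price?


Calculate the discount amount:
50% of $76 = $38
Subtract from original:
$76 - $38 = $38

$38


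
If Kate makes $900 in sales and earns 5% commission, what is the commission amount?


Convert rate to decimal:
5% = 0.05
Multiply by sales:
$900 x 0.05 = $45

$45


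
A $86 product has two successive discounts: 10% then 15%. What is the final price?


First discount:
10% of $86 = $8.60
Price after first discount:
$86 - $8.60 = $77.40
Second discount:
15% of $77.40 = $11.61
Final price:
$77.40 - $11.61 = $65.79

$65.79


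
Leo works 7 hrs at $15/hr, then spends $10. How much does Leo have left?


Calculate earnings:
7 x $15 = $105
Subtract spending:
$105 - $10 = $95

$95


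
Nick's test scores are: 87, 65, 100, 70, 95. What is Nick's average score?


Add the scores:
87 + 65 + 100 + 70 + 95 = 417
Divide by the number of tests:
417 / 5 = 83.4

83.4


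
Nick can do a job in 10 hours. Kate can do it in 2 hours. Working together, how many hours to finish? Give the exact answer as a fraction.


Nick's rate: 1/10 of the job per hour
Kate's rate: 1/2 of the job per hour
Combined rate: 1/10 + 1/2 = 3/5 per hour
Time = 1 / (3/5) = 5/3 hours (≈ 1.67 hours)

5/3 hours


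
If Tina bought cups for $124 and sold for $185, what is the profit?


Selling price = $185
Cost price = $124
Profit = selling price - cost price:
Profit = $185 - $124 = $61

$61


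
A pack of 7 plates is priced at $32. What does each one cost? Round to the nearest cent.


Total cost: $32
Number of items: 7
Unit price: $32 / 7 = $4.5714... ≈ $4.57

$4.57


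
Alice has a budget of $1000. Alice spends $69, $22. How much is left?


Add up expenses:
$69 + $22 = $91
Subtract from budget:
$1000 - $91 = $909

$909


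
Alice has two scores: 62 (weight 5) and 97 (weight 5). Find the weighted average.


Weighted sum:
5 x 62 + 5 x 97 = 795
Total weight:
5 + 5 = 10
Weighted average:
795 / 10 = 79.5

79.5


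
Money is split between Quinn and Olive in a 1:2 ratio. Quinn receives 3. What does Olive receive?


Find the multiplier:
3 / 1 = 3
Apply to Olive's share:
2 x 3 = 6

6


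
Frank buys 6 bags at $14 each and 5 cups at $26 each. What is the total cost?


Cost of bags:
6 x $14 = $84
Cost of cups:
5 x $26 = $130
Add both:
$84 + $130 = $214

$214


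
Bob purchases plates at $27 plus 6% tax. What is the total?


Calculate the tax:
6% of $27 = $1.62
Add tax to price:
$27 + $1.62 = $28.62

$28.62


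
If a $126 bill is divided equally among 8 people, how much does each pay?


Total bill: $126
Number of people: 8
Each pays: $126 / 8 = $15.75

$15.75


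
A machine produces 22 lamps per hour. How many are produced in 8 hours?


Production rate: 22 lamps per hour
Time: 8 hours
Total: 22 x 8 = 176 lamps

176 lamps


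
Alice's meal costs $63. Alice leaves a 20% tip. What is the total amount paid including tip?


Calculate the tip:
20% of $63 = $12.60
Add tip to meal cost:
$63 + $12.60 = $75.60

$75.60


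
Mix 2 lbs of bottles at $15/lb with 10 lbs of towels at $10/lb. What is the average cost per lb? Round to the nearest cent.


Cost of bottles:
2 x $15 = $30
Cost of towels:
10 x $10 = $100
Total cost: $30 + $100 = $130
Total weight: 12 lbs
Average: $130 / 12 = $10.8333... ≈ $10.83/lb

$10.83/lb


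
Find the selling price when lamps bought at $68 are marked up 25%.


Calculate the markup amount:
25% of $68 = $17
Add to cost:
$68 + $17 = $85

$85


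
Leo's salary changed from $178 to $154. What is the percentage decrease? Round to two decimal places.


Find the absolute change:
|154 - 178| = 24
Divide by original and multiply by 100:
24 / 178 x 100 = 13.4831...% ≈ 13.48%

13.48%


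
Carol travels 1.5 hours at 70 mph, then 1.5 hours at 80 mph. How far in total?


Leg 1 distance:
70 x 1.5 = 105 miles
Leg 2 distance:
80 x 1.5 = 120 miles
Total distance:
105 + 120 = 225 miles

225 miles


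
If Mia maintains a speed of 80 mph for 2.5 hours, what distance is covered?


Use the formula: distance = speed x time
Speed = 80 mph, Time = 2.5 hours
80 x 2.5 = 200 miles

200 miles


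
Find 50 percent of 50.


Convert percentage to decimal:
50% = 0.5
Multiply:
50 x 0.5 = 25

25


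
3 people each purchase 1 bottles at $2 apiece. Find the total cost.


Cost per person:
1 x $2 = $2
Group total:
3 x $2 = $6

$6


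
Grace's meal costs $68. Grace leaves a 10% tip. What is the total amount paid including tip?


Calculate the tip:
10% of $68 = $6.80
Add tip to meal cost:
$68 + $6.80 = $74.80

$74.80


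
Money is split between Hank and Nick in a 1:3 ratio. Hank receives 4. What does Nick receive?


Find the multiplier:
4 / 1 = 4
Apply to Nick's share:
3 x 4 = 12

12


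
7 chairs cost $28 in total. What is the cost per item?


Total cost: $28
Number of items: 7
Unit price: $28 / 7 = $4

$4


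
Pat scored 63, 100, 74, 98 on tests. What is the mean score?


Add the scores:
63 + 100 + 74 + 98 = 335
Divide by the number of tests:
335 / 4 = 83.75

83.75


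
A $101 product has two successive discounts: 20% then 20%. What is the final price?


First discount:
20% of $101 = $20.20
Price after first discount:
$101 - $20.20 = $80.80
Second discount:
20% of $80.80 = $16.16
Final price:
$80.80 - $16.16 = $64.64

$64.64


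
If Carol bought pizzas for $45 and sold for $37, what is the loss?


Selling price = $37
Cost price = $45
Loss = cost price - selling price:
Loss = $45 - $37 = $8

$8


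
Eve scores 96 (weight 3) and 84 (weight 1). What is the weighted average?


Weighted sum:
3 x 96 + 1 x 84 = 372
Total weight:
3 + 1 = 4
Weighted average:
372 / 4 = 93

93


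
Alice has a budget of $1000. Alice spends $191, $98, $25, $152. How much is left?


Add up expenses:
$191 + $98 + $25 + $152 = $466
Subtract from budget:
$1000 - $466 = $534

$534


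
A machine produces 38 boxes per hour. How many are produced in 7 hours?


Production rate: 38 boxes per hour
Time: 7 hours
Total: 38 x 7 = 266 boxes

266 boxes


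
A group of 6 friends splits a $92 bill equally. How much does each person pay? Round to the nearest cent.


Total bill: $92
Number of people: 6
Each pays: $92 / 6 = $15.3333... ≈ $15.33

$15.33


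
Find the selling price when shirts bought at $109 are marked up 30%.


Calculate the markup amount:
30% of $109 = $32.70
Add to cost:
$109 + $32.70 = $141.70

$141.70


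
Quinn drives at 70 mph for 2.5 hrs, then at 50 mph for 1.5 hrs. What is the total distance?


Leg 1 distance:
70 x 2.5 = 175 miles
Leg 2 distance:
50 x 1.5 = 75 miles
Total distance:
175 + 75 = 250 miles

250 miles


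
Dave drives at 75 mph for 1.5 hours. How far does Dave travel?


Use the formula: distance = speed x time
Speed = 75 mph, Time = 1.5 hours
75 x 1.5 = 112.5 miles

112.5 miles


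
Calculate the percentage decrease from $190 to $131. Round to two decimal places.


Find the absolute change:
|131 - 190| = 59
Divide by original and multiply by 100:
59 / 190 x 100 = 31.0526...% ≈ 31.05%

31.05%


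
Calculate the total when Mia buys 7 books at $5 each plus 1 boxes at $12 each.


Cost of books:
7 x $5 = $35
Cost of boxes:
1 x $12 = $12
Add both:
$35 + $12 = $47

$47


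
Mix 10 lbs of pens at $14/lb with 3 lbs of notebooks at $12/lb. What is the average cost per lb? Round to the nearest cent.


Cost of pens:
10 x $14 = $140
Cost of notebooks:
3 x $12 = $36
Total cost: $140 + $36 = $176
Total weight: 13 lbs
Average: $176 / 13 = $13.5384... ≈ $13.54/lb

$13.54/lb


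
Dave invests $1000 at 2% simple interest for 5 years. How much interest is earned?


Use the formula I = P x R x T / 100
P x R x T = 1000 x 2 x 5 = 10000
I = 10000 / 100 = $100

$100


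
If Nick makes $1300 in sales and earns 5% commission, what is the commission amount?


Convert rate to decimal:
5% = 0.05
Multiply by sales:
$1300 x 0.05 = $65

$65


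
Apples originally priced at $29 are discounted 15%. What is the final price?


Calculate the discount amount:
15% of $29 = $4.35
Subtract from original:
$29 - $4.35 = $24.65

$24.65


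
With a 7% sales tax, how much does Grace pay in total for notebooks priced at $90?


Calculate the tax:
7% of $90 = $6.30
Add tax to price:
$90 + $6.30 = $96.30

$96.30


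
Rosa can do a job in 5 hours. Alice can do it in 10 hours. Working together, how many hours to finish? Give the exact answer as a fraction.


Rosa's rate: 1/5 of the job per hour
Alice's rate: 1/10 of the job per hour
Combined rate: 1/5 + 1/10 = 3/10 per hour
Time = 1 / (3/10) = 10/3 hours (≈ 3.33 hours)

10/3 hours


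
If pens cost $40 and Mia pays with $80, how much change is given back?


Start with the amount paid:
$80
Subtract the price:
$80 - $40 = $40

$40


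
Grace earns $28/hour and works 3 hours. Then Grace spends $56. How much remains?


Calculate earnings:
3 x $28 = $84
Subtract spending:
$84 - $56 = $28

$28


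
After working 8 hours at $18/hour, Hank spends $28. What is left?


Calculate earnings:
8 x $18 = $144
Subtract spending:
$144 - $28 = $116

$116


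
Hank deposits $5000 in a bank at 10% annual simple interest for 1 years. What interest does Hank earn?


Use the formula I = P x R x T / 100
P x R x T = 5000 x 10 x 1 = 50000
I = 50000 / 100 = $500

$500


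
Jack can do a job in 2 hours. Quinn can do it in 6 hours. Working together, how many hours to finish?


Jack's rate: 1/2 of the job per hour
Quinn's rate: 1/6 of the job per hour
Combined rate: 1/2 + 1/6 = 2/3 per hour
Time = 1 / (2/3) = 3/2 = 1.5 hours

1.5 hours


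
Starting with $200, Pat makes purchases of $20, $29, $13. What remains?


Add up expenses:
$20 + $29 + $13 = $62
Subtract from budget:
$200 - $62 = $138

$138


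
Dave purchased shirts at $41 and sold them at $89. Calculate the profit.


Selling price = $89
Cost price = $41
Profit = selling price - cost price:
Profit = $89 - $41 = $48

$48


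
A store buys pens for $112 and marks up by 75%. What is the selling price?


Calculate the markup amount:
75% of $112 = $84
Add to cost:
$112 + $84 = $196

$196


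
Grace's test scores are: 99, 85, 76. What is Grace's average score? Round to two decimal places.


Add the scores:
99 + 85 + 76 = 260
Divide by the number of tests:
260 / 3 = 86.6666... ≈ 86.67

86.67


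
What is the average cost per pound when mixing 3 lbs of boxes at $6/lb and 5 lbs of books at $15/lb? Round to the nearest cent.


Cost of boxes:
3 x $6 = $18
Cost of books:
5 x $15 = $75
Total cost: $18 + $75 = $93
Total weight: 8 lbs
Average: $93 / 8 = $11.625 ≈ $11.63/lb

$11.63/lb


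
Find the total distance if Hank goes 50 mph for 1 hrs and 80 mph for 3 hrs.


Leg 1 distance:
50 x 1 = 50 miles
Leg 2 distance:
80 x 3 = 240 miles
Total distance:
50 + 240 = 290 miles

290 miles


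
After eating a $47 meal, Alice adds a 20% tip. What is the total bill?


Calculate the tip:
20% of $47 = $9.40
Add tip to meal cost:
$47 + $9.40 = $56.40

$56.40


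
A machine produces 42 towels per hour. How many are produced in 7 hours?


Production rate: 42 towels per hour
Time: 7 hours
Total: 42 x 7 = 294 towels

294 towels


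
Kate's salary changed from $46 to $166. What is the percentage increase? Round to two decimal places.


Find the absolute change:
|166 - 46| = 120
Divide by original and multiply by 100:
120 / 46 x 100 = 260.8695...% ≈ 260.87%

260.87%


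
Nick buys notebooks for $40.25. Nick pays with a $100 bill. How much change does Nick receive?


Start with the amount paid:
$100
Subtract the price:
$100 - $40.25 = $59.75

$59.75


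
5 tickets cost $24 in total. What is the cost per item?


Total cost: $24
Number of items: 5
Unit price: $24 / 5 = $4.80

$4.80


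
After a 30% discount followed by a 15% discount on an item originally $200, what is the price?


First discount:
30% of $200 = $60
Price after first discount:
$200 - $60 = $140
Second discount:
15% of $140 = $21
Final price:
$140 - $21 = $119

$119


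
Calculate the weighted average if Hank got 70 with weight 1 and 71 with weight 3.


Weighted sum:
1 x 70 + 3 x 71 = 283
Total weight:
1 + 3 = 4
Weighted average:
283 / 4 = 70.75

70.75


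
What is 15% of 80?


Convert percentage to decimal:
15% = 0.15
Multiply:
80 x 0.15 = 12

12


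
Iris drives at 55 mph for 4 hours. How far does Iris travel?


Use the formula: distance = speed x time
Speed = 55 mph, Time = 4 hours
55 x 4 = 220 miles

220 miles


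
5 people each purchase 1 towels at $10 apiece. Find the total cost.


Cost per person:
1 x $10 = $10
Group total:
5 x $10 = $50

$50


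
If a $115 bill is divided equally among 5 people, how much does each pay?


Total bill: $115
Number of people: 5
Each pays: $115 / 5 = $23

$23


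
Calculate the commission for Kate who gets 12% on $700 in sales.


Convert rate to decimal:
12% = 0.12
Multiply by sales:
$700 x 0.12 = $84

$84


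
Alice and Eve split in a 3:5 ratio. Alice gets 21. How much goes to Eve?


Find the multiplier:
21 / 3 = 7
Apply to Eve's share:
5 x 7 = 35

35


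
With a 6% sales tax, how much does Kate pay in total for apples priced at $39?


Calculate the tax:
6% of $39 = $2.34
Add tax to price:
$39 + $2.34 = $41.34

$41.34


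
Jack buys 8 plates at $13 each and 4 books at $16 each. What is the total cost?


Cost of plates:
8 x $13 = $104
Cost of books:
4 x $16 = $64
Add both:
$104 + $64 = $168

$168


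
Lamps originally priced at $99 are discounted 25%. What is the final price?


Calculate the discount amount:
25% of $99 = $24.75
Subtract from original:
$99 - $24.75 = $74.25

$74.25


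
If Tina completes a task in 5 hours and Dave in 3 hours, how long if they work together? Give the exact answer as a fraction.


Tina's rate: 1/5 of the job per hour
Dave's rate: 1/3 of the job per hour
Combined rate: 1/5 + 1/3 = 8/15 per hour
Time = 1 / (8/15) = 15/8 hours (≈ 1.88 hours)

15/8 hours


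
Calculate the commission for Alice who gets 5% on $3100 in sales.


Convert rate to decimal:
5% = 0.05
Multiply by sales:
$3100 x 0.05 = $155

$155


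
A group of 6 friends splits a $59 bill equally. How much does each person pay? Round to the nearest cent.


Total bill: $59
Number of people: 6
Each pays: $59 / 6 = $9.8333... ≈ $9.83

$9.83


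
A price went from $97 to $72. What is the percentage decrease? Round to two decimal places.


Find the absolute change:
|72 - 97| = 25
Divide by original and multiply by 100:
25 / 97 x 100 = 25.7731...% ≈ 25.77%

25.77%


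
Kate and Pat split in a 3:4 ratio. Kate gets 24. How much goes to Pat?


Find the multiplier:
24 / 3 = 8
Apply to Pat's share:
4 x 8 = 32

32


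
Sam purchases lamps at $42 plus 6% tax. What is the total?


Calculate the tax:
6% of $42 = $2.52
Add tax to price:
$42 + $2.52 = $44.52

$44.52


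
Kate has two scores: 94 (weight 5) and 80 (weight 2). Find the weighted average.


Weighted sum:
5 x 94 + 2 x 80 = 630
Total weight:
5 + 2 = 7
Weighted average:
630 / 7 = 90

90


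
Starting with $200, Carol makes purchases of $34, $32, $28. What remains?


Add up expenses:
$34 + $32 + $28 = $94
Subtract from budget:
$200 - $94 = $106

$106


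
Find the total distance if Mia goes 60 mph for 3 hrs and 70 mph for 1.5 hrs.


Leg 1 distance:
60 x 3 = 180 miles
Leg 2 distance:
70 x 1.5 = 105 miles
Total distance:
180 + 105 = 285 miles

285 miles


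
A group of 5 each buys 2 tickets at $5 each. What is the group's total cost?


Cost per person:
2 x $5 = $10
Group total:
5 x $10 = $50

$50


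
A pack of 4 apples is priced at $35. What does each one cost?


Total cost: $35
Number of items: 4
Unit price: $35 / 4 = $8.75

$8.75


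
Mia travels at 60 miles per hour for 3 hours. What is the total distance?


Use the formula: distance = speed x time
Speed = 60 mph, Time = 3 hours
60 x 3 = 180 miles

180 miles


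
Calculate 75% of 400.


Convert percentage to decimal:
75% = 0.75
Multiply:
400 x 0.75 = 300

300


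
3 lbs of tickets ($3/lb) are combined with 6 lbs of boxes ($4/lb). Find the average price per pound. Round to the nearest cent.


Cost of tickets:
3 x $3 = $9
Cost of boxes:
6 x $4 = $24
Total cost: $9 + $24 = $33
Total weight: 9 lbs
Average: $33 / 9 = $3.6666... ≈ $3.67/lb

$3.67/lb


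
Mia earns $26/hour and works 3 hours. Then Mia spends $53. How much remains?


Calculate earnings:
3 x $26 = $78
Subtract spending:
$78 - $53 = $25

$25


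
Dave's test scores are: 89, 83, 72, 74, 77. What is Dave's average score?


Add the scores:
89 + 83 + 72 + 74 + 77 = 395
Divide by the number of tests:
395 / 5 = 79

79


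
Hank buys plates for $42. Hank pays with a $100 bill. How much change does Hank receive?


Start with the amount paid:
$100
Subtract the price:
$100 - $42 = $58

$58


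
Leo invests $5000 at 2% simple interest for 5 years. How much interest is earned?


Use the formula I = P x R x T / 100
P x R x T = 5000 x 2 x 5 = 50000
I = 50000 / 100 = $500

$500


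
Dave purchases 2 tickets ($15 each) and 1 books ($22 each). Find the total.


Cost of tickets:
2 x $15 = $30
Cost of books:
1 x $22 = $22
Add both:
$30 + $22 = $52

$52


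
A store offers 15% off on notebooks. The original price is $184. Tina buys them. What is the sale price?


Calculate the discount amount:
15% of $184 = $27.60
Subtract from original:
$184 - $27.60 = $156.40

$156.40


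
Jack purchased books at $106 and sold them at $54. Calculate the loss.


Selling price = $54
Cost price = $106
Loss = cost price - selling price:
Loss = $106 - $54 = $52

$52


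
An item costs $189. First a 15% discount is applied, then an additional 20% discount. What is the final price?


First discount:
15% of $189 = $28.35
Price after first discount:
$189 - $28.35 = $160.65
Second discount:
20% of $160.65 = $32.13
Final price:
$160.65 - $32.13 = $128.52

$128.52


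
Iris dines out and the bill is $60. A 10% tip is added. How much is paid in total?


Calculate the tip:
10% of $60 = $6
Add tip to meal cost:
$60 + $6 = $66

$66


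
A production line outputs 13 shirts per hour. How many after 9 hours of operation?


Production rate: 13 shirts per hour
Time: 9 hours
Total: 13 x 9 = 117 shirts

117 shirts


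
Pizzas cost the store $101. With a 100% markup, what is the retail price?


Calculate the markup amount:
100% of $101 = $101
Add to cost:
$101 + $101 = $202

$202


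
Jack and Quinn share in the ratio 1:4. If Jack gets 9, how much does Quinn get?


Find the multiplier:
9 / 1 = 9
Apply to Quinn's share:
4 x 9 = 36

36


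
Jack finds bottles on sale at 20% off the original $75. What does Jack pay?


Calculate the discount amount:
20% of $75 = $15
Subtract from original:
$75 - $15 = $60

$60


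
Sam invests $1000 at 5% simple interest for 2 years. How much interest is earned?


Use the formula I = P x R x T / 100
P x R x T = 1000 x 5 x 2 = 10000
I = 10000 / 100 = $100

$100


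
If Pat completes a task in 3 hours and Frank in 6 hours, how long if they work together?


Pat's rate: 1/3 of the job per hour
Frank's rate: 1/6 of the job per hour
Combined rate: 1/3 + 1/6 = 1/2 per hour
Time = 1 / (1/2) = 2 hours

2 hours


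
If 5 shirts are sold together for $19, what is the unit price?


Total cost: $19
Number of items: 5
Unit price: $19 / 5 = $3.80

$3.80


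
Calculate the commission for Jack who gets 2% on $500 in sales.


Convert rate to decimal:
2% = 0.02
Multiply by sales:
$500 x 0.02 = $10

$10


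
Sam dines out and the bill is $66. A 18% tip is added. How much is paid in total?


Calculate the tip:
18% of $66 = $11.88
Add tip to meal cost:
$66 + $11.88 = $77.88

$77.88


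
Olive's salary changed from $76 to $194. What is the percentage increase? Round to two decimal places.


Find the absolute change:
|194 - 76| = 118
Divide by original and multiply by 100:
118 / 76 x 100 = 155.2631...% ≈ 155.26%

155.26%


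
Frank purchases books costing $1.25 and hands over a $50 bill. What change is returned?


Start with the amount paid:
$50
Subtract the price:
$50 - $1.25 = $48.75

$48.75


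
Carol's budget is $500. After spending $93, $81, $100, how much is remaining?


Add up expenses:
$93 + $81 + $100 = $274
Subtract from budget:
$500 - $274 = $226

$226


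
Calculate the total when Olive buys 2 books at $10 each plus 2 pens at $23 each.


Cost of books:
2 x $10 = $20
Cost of pens:
2 x $23 = $46
Add both:
$20 + $46 = $66

$66


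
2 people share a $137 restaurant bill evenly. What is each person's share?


Total bill: $137
Number of people: 2
Each pays: $137 / 2 = $68.50

$68.50


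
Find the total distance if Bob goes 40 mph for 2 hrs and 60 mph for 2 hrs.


Leg 1 distance:
40 x 2 = 80 miles
Leg 2 distance:
60 x 2 = 120 miles
Total distance:
80 + 120 = 200 miles

200 miles


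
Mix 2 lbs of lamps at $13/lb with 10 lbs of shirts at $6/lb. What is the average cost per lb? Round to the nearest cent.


Cost of lamps:
2 x $13 = $26
Cost of shirts:
10 x $6 = $60
Total cost: $26 + $60 = $86
Total weight: 12 lbs
Average: $86 / 12 = $7.1666... ≈ $7.17/lb

$7.17/lb


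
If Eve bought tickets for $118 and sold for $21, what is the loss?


Selling price = $21
Cost price = $118
Loss = cost price - selling price:
Loss = $118 - $21 = $97

$97


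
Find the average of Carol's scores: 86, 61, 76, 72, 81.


Add the scores:
86 + 61 + 76 + 72 + 81 = 376
Divide by the number of tests:
376 / 5 = 75.2

75.2


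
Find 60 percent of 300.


Convert percentage to decimal:
60% = 0.6
Multiply:
300 x 0.6 = 180

180


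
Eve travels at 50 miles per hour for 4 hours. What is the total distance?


Use the formula: distance = speed x time
Speed = 50 mph, Time = 4 hours
50 x 4 = 200 miles

200 miles


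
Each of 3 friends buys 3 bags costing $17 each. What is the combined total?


Cost per person:
3 x $17 = $51
Group total:
3 x $51 = $153

$153


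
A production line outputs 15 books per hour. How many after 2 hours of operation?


Production rate: 15 books per hour
Time: 2 hours
Total: 15 x 2 = 30 books

30 books


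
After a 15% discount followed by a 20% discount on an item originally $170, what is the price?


First discount:
15% of $170 = $25.50
Price after first discount:
$170 - $25.50 = $144.50
Second discount:
20% of $144.50 = $28.90
Final price:
$144.50 - $28.90 = $115.60

$115.60


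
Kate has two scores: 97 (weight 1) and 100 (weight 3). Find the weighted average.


Weighted sum:
1 x 97 + 3 x 100 = 397
Total weight:
1 + 3 = 4
Weighted average:
397 / 4 = 99.25

99.25


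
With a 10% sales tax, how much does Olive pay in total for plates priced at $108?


Calculate the tax:
10% of $108 = $10.80
Add tax to price:
$108 + $10.80 = $118.80

$118.80


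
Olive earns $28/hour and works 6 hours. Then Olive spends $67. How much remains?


Calculate earnings:
6 x $28 = $168
Subtract spending:
$168 - $67 = $101

$101


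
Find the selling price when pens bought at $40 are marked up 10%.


Calculate the markup amount:
10% of $40 = $4
Add to cost:
$40 + $4 = $44

$44


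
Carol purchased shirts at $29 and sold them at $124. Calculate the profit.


Selling price = $124
Cost price = $29
Profit = selling price - cost price:
Profit = $124 - $29 = $95

$95


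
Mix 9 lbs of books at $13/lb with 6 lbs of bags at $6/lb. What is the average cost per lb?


Cost of books:
9 x $13 = $117
Cost of bags:
6 x $6 = $36
Total cost: $117 + $36 = $153
Total weight: 15 lbs
Average: $153 / 15 = $10.20/lb

$10.20/lb


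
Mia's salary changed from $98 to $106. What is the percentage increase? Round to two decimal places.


Find the absolute change:
|106 - 98| = 8
Divide by original and multiply by 100:
8 / 98 x 100 = 8.1632...% ≈ 8.16%

8.16%


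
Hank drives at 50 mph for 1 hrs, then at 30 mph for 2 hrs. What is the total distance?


Leg 1 distance:
50 x 1 = 50 miles
Leg 2 distance:
30 x 2 = 60 miles
Total distance:
50 + 60 = 110 miles

110 miles


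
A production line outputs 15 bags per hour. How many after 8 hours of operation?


Production rate: 15 bags per hour
Time: 8 hours
Total: 15 x 8 = 120 bags

120 bags


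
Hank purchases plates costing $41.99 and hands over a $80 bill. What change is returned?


Start with the amount paid:
$80
Subtract the price:
$80 - $41.99 = $38.01

$38.01


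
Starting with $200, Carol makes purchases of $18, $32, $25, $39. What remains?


Add up expenses:
$18 + $32 + $25 + $39 = $114
Subtract from budget:
$200 - $114 = $86

$86


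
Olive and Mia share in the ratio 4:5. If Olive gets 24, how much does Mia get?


Find the multiplier:
24 / 4 = 6
Apply to Mia's share:
5 x 6 = 30

30


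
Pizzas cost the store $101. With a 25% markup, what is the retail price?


Calculate the markup amount:
25% of $101 = $25.25
Add to cost:
$101 + $25.25 = $126.25

$126.25


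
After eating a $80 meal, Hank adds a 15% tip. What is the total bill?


Calculate the tip:
15% of $80 = $12
Add tip to meal cost:
$80 + $12 = $92

$92


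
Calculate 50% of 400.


Convert percentage to decimal:
50% = 0.5
Multiply:
400 x 0.5 = 200

200


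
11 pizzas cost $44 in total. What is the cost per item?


Total cost: $44
Number of items: 11
Unit price: $44 / 11 = $4

$4


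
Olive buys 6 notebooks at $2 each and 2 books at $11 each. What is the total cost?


Cost of notebooks:
6 x $2 = $12
Cost of books:
2 x $11 = $22
Add both:
$12 + $22 = $34

$34


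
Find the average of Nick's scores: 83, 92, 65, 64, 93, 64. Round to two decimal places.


Add the scores:
83 + 92 + 65 + 64 + 93 + 64 = 461
Divide by the number of tests:
461 / 6 = 76.8333... ≈ 76.83

76.83


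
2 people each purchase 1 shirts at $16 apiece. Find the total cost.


Cost per person:
1 x $16 = $16
Group total:
2 x $16 = $32

$32


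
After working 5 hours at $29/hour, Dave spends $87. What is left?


Calculate earnings:
5 x $29 = $145
Subtract spending:
$145 - $87 = $58

$58


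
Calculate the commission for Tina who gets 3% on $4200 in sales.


Convert rate to decimal:
3% = 0.03
Multiply by sales:
$4200 x 0.03 = $126

$126


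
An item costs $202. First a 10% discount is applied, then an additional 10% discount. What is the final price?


First discount:
10% of $202 = $20.20
Price after first discount:
$202 - $20.20 = $181.80
Second discount:
10% of $181.80 = $18.18
Final price:
$181.80 - $18.18 = $163.62

$163.62


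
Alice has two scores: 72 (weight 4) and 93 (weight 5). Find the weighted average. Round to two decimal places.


Weighted sum:
4 x 72 + 5 x 93 = 753
Total weight:
4 + 5 = 9
Weighted average:
753 / 9 = 83.6666... ≈ 83.67

83.67


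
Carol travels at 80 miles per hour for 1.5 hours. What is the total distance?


Use the formula: distance = speed x time
Speed = 80 mph, Time = 1.5 hours
80 x 1.5 = 120 miles

120 miles


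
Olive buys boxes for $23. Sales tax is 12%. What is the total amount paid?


Calculate the tax:
12% of $23 = $2.76
Add tax to price:
$23 + $2.76 = $25.76

$25.76


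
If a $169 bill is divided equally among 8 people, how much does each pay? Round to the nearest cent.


Total bill: $169
Number of people: 8
Each pays: $169 / 8 = $21.125 ≈ $21.13

$21.13


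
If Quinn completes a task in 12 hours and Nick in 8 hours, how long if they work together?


Quinn's rate: 1/12 of the job per hour
Nick's rate: 1/8 of the job per hour
Combined rate: 1/12 + 1/8 = 5/24 per hour
Time = 1 / (5/24) = 24/5 = 4.8 hours

4.8 hours


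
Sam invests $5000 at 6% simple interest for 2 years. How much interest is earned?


Use the formula I = P x R x T / 100
P x R x T = 5000 x 6 x 2 = 60000
I = 60000 / 100 = $600

$600


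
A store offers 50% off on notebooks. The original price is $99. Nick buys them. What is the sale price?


Calculate the discount amount:
50% of $99 = $49.50
Subtract from original:
$99 - $49.50 = $49.50

$49.50


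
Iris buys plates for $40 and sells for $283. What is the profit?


Selling price = $283
Cost price = $40
Profit = selling price - cost price:
Profit = $283 - $40 = $243

$243


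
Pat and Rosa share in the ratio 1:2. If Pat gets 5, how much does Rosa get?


Find the multiplier:
5 / 1 = 5
Apply to Rosa's share:
2 x 5 = 10

10


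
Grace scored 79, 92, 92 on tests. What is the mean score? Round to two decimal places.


Add the scores:
79 + 92 + 92 = 263
Divide by the number of tests:
263 / 3 = 87.6666... ≈ 87.67

87.67


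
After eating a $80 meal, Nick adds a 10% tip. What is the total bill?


Calculate the tip:
10% of $80 = $8
Add tip to meal cost:
$80 + $8 = $88

$88


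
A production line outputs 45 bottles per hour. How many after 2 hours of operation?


Production rate: 45 bottles per hour
Time: 2 hours
Total: 45 x 2 = 90 bottles

90 bottles


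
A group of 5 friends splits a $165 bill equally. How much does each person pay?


Total bill: $165
Number of people: 5
Each pays: $165 / 5 = $33

$33


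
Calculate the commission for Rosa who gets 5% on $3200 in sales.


Convert rate to decimal:
5% = 0.05
Multiply by sales:
$3200 x 0.05 = $160

$160


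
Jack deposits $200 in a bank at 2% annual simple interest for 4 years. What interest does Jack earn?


Use the formula I = P x R x T / 100
P x R x T = 200 x 2 x 4 = 1600
I = 1600 / 100 = $16

$16


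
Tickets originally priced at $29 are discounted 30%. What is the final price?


Calculate the discount amount:
30% of $29 = $8.70
Subtract from original:
$29 - $8.70 = $20.30

$20.30


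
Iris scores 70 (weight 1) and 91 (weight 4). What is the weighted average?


Weighted sum:
1 x 70 + 4 x 91 = 434
Total weight:
1 + 4 = 5
Weighted average:
434 / 5 = 86.8

86.8


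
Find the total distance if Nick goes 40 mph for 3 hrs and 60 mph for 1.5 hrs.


Leg 1 distance:
40 x 3 = 120 miles
Leg 2 distance:
60 x 1.5 = 90 miles
Total distance:
120 + 90 = 210 miles

210 miles


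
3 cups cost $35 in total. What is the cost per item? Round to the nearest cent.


Total cost: $35
Number of items: 3
Unit price: $35 / 3 = $11.6666... ≈ $11.67

$11.67


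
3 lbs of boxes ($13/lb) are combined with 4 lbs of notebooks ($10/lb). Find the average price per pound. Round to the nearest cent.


Cost of boxes:
3 x $13 = $39
Cost of notebooks:
4 x $10 = $40
Total cost: $39 + $40 = $79
Total weight: 7 lbs
Average: $79 / 7 = $11.2857... ≈ $11.29/lb

$11.29/lb


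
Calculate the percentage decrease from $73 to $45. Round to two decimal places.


Find the absolute change:
|45 - 73| = 28
Divide by original and multiply by 100:
28 / 73 x 100 = 38.3561...% ≈ 38.36%

38.36%


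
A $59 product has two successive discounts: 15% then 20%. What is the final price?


First discount:
15% of $59 = $8.85
Price after first discount:
$59 - $8.85 = $50.15
Second discount:
20% of $50.15 = $10.03
Final price:
$50.15 - $10.03 = $40.12

$40.12


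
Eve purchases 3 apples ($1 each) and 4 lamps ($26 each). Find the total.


Cost of apples:
3 x $1 = $3
Cost of lamps:
4 x $26 = $104
Add both:
$3 + $104 = $107

$107


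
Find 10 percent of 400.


Convert percentage to decimal:
10% = 0.1
Multiply:
400 x 0.1 = 40

40


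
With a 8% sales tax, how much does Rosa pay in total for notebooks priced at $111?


Calculate the tax:
8% of $111 = $8.88
Add tax to price:
$111 + $8.88 = $119.88

$119.88


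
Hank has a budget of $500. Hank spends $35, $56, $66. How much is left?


Add up expenses:
$35 + $56 + $66 = $157
Subtract from budget:
$500 - $157 = $343

$343


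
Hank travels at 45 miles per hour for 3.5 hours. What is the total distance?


Use the formula: distance = speed x time
Speed = 45 mph, Time = 3.5 hours
45 x 3.5 = 157.5 miles

157.5 miles


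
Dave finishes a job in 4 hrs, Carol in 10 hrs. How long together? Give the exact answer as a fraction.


Dave's rate: 1/4 of the job per hour
Carol's rate: 1/10 of the job per hour
Combined rate: 1/4 + 1/10 = 7/20 per hour
Time = 1 / (7/20) = 20/7 hours (≈ 2.86 hours)

20/7 hours


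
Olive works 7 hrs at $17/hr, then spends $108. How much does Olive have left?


Calculate earnings:
7 x $17 = $119
Subtract spending:
$119 - $108 = $11

$11


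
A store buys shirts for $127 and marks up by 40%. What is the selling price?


Calculate the markup amount:
40% of $127 = $50.80
Add to cost:
$127 + $50.80 = $177.80

$177.80


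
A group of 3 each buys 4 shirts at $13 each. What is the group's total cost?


Cost per person:
4 x $13 = $52
Group total:
3 x $52 = $156

$156


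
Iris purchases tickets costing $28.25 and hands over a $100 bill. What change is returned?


Start with the amount paid:
$100
Subtract the price:
$100 - $28.25 = $71.75

$71.75


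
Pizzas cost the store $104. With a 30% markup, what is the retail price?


Calculate the markup amount:
30% of $104 = $31.20
Add to cost:
$104 + $31.20 = $135.20

$135.20


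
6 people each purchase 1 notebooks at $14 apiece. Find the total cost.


Cost per person:
1 x $14 = $14
Group total:
6 x $14 = $84

$84


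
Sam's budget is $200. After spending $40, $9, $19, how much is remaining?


Add up expenses:
$40 + $9 + $19 = $68
Subtract from budget:
$200 - $68 = $132

$132


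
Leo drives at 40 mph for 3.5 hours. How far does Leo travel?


Use the formula: distance = speed x time
Speed = 40 mph, Time = 3.5 hours
40 x 3.5 = 140 miles

140 miles


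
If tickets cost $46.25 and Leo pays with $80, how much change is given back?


Start with the amount paid:
$80
Subtract the price:
$80 - $46.25 = $33.75

$33.75
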